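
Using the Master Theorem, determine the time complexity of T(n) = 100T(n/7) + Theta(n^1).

Master Theorem for T(n) = 100T(n/7) + O(n^1):

a = 100, b = 7, c = 1
log_b(a) = log_7(100) = 2.3666

Case 1: c = 1 < log_7(100) = 2.3666
T(n) = O(n^(log_7 100))

For T(n) = 100T(n/7) + O(n^1): log_7(100) = 2.3666. This is Case 1 of the Master Theorem (c < log_b(a), work dominated by leaves), giving O(n^(log_7 100)).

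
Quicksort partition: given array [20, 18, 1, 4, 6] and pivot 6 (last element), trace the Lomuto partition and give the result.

Lomuto partition with pivot = 6:

Initial array: [20, 18, 1, 4, 6]

arr[0]=20 > 6: no swap
arr[1]=18 > 6: no swap
arr[2]=1 <= 6: swap with position 0, array becomes [1, 18, 20, 4, 6]
arr[3]=4 <= 6: swap with position 1, array becomes [1, 4, 20, 18, 6]

Place pivot at position 2: [1, 4, 6, 18, 20]
Pivot position: 2

After partitioning with pivot 6, the array becomes [1, 4, 6, 18, 20]. The pivot is placed at index 2. All elements to the left of the pivot are <= 6, and all elements to the right are > 6.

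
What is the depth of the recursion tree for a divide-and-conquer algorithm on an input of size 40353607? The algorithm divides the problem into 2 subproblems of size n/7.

For divide and conquer with division factor 7:

Problem sizes at each level:
Level 0: 40353607
Level 1: 5764801
Level 2: 823543
Level 3: 117649
Level 4: 16807
Level 5: 2401
Level 6: 343
Level 7: 49
Level 8: 7
Level 9: 1

The root is level 0 and the size-1 base case is level 9 (the tree spans levels 0 through 9, i.e. 10 levels counting the root), so the depth is the number of divisions: log_7(40353607) = 9

The recursion tree depth is log_7(40353607) = 9. At each level, the problem size is divided by 7, so it takes 9 divisions to reduce to a base case of size 1. The algorithm makes 2 recursive calls at each level.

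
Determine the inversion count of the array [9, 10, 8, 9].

Finding inversions in [9, 10, 8, 9]:

(0, 2): arr[0]=9 > arr[2]=8
(1, 2): arr[1]=10 > arr[2]=8
(1, 3): arr[1]=10 > arr[3]=9

Total inversions: 3

The array has 3 inversion(s): (0,2), (1,2), (1,3). Each pair (i,j) satisfies i < j and arr[i] > arr[j].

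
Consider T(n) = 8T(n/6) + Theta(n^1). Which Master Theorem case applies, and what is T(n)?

Master Theorem for T(n) = 8T(n/6) + O(n^1):

a = 8, b = 6, c = 1
log_b(a) = log_6(8) = 1.1606

Case 1: c = 1 < log_6(8) = 1.1606
T(n) = O(n^(log_6 8))

For T(n) = 8T(n/6) + O(n^1): log_6(8) = 1.1606. This is Case 1 of the Master Theorem (c < log_b(a), work dominated by leaves), giving O(n^(log_6 8)).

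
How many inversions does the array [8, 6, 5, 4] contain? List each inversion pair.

Finding inversions in [8, 6, 5, 4]:

(0, 1): arr[0]=8 > arr[1]=6
(0, 2): arr[0]=8 > arr[2]=5
(0, 3): arr[0]=8 > arr[3]=4
(1, 2): arr[1]=6 > arr[2]=5
(1, 3): arr[1]=6 > arr[3]=4
(2, 3): arr[2]=5 > arr[3]=4

Total inversions: 6

The array has 6 inversion(s): (0,1), (0,2), (0,3), (1,2), (1,3), (2,3). Each pair (i,j) satisfies i < j and arr[i] > arr[j].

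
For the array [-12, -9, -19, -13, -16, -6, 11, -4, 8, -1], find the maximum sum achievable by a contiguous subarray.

Using Kadane's algorithm on [-12, -9, -19, -13, -16, -6, 11, -4, 8, -1]:

Scanning through the array:
Position 1 (value -9): max_ending_here = -9, max_so_far = -9
Position 2 (value -19): max_ending_here = -19, max_so_far = -9
Position 3 (value -13): max_ending_here = -13, max_so_far = -9
Position 4 (value -16): max_ending_here = -16, max_so_far = -9
Position 5 (value -6): max_ending_here = -6, max_so_far = -6
Position 6 (value 11): max_ending_here = 11, max_so_far = 11
Position 7 (value -4): max_ending_here = 7, max_so_far = 11
Position 8 (value 8): max_ending_here = 15, max_so_far = 15
Position 9 (value -1): max_ending_here = 14, max_so_far = 15

Maximum subarray: [11, -4, 8]
Maximum sum: 15

The maximum subarray is [11, -4, 8] with sum 15. This subarray runs from index 6 to index 8.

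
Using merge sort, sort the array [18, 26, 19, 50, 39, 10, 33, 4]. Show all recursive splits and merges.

Merge sort trace:

Split: [18, 26, 19, 50, 39, 10, 33, 4] -> [18, 26, 19, 50] and [39, 10, 33, 4]
  Split: [18, 26, 19, 50] -> [18, 26] and [19, 50]
    Split: [18, 26] -> [18] and [26]
    Merge: [18] + [26] -> [18, 26]
    Split: [19, 50] -> [19] and [50]
    Merge: [19] + [50] -> [19, 50]
  Merge: [18, 26] + [19, 50] -> [18, 19, 26, 50]
  Split: [39, 10, 33, 4] -> [39, 10] and [33, 4]
    Split: [39, 10] -> [39] and [10]
    Merge: [39] + [10] -> [10, 39]
    Split: [33, 4] -> [33] and [4]
    Merge: [33] + [4] -> [4, 33]
  Merge: [10, 39] + [4, 33] -> [4, 10, 33, 39]
Merge: [18, 19, 26, 50] + [4, 10, 33, 39] -> [4, 10, 18, 19, 26, 33, 39, 50]

Final sorted array: [4, 10, 18, 19, 26, 33, 39, 50]

The merge sort proceeds by recursively splitting the array and merging sorted halves.
After all merges, the sorted array is [4, 10, 18, 19, 26, 33, 39, 50].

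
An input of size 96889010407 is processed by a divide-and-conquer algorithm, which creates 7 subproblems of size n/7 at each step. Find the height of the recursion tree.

For divide and conquer with division factor 7:

Problem sizes at each level:
Level 0: 96889010407
Level 1: 13841287201
Level 2: 1977326743
Level 3: 282475249
Level 4: 40353607
Level 5: 5764801
Level 6: 823543
Level 7: 117649
Level 8: 16807
Level 9: 2401
Level 10: 343
Level 11: 49
Level 12: 7
Level 13: 1

The root is level 0 and the size-1 base case is level 13 (the tree spans levels 0 through 13, i.e. 14 levels counting the root), so the depth is the number of divisions: log_7(96889010407) = 13

The recursion tree depth is log_7(96889010407) = 13. At each level, the problem size is divided by 7, so it takes 13 divisions to reduce to a base case of size 1. The algorithm makes 7 recursive calls at each level.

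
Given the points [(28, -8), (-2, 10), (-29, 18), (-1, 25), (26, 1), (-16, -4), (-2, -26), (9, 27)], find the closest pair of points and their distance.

Computing all pairwise distances among 8 points:

d((28, -8), (-2, 10)) = 34.9857
d((28, -8), (-29, 18)) = 62.6498
d((28, -8), (-1, 25)) = 43.9318
d((28, -8), (26, 1)) = 9.2195 <-- minimum
d((28, -8), (-16, -4)) = 44.1814
d((28, -8), (-2, -26)) = 34.9857
d((28, -8), (9, 27)) = 39.8246
d((-2, 10), (-29, 18)) = 28.1603
d((-2, 10), (-1, 25)) = 15.0333
d((-2, 10), (26, 1)) = 29.4109
d((-2, 10), (-16, -4)) = 19.799
d((-2, 10), (-2, -26)) = 36.0
d((-2, 10), (9, 27)) = 20.2485
d((-29, 18), (-1, 25)) = 28.8617
d((-29, 18), (26, 1)) = 57.5674
d((-29, 18), (-16, -4)) = 25.5539
d((-29, 18), (-2, -26)) = 51.6236
d((-29, 18), (9, 27)) = 39.0512
d((-1, 25), (26, 1)) = 36.1248
d((-1, 25), (-16, -4)) = 32.6497
d((-1, 25), (-2, -26)) = 51.0098
d((-1, 25), (9, 27)) = 10.198
d((26, 1), (-16, -4)) = 42.2966
d((26, 1), (-2, -26)) = 38.8973
d((26, 1), (9, 27)) = 31.0644
d((-16, -4), (-2, -26)) = 26.0768
d((-16, -4), (9, 27)) = 39.8246
d((-2, -26), (9, 27)) = 54.1295

Closest pair: (28, -8) and (26, 1) with distance 9.2195

The closest pair is (28, -8) and (26, 1) with Euclidean distance 9.2195. For 8 points, brute-force pairwise comparison is shown above. For large n, the divide-and-conquer algorithm (sort by x, recurse on halves, check the dividing strip) achieves O(n log n).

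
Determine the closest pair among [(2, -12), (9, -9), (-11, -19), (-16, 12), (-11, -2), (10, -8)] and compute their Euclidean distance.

Computing all pairwise distances among 6 points:

d((2, -12), (9, -9)) = 7.6158
d((2, -12), (-11, -19)) = 14.7648
d((2, -12), (-16, 12)) = 30.0
d((2, -12), (-11, -2)) = 16.4012
d((2, -12), (10, -8)) = 8.9443
d((9, -9), (-11, -19)) = 22.3607
d((9, -9), (-16, 12)) = 32.6497
d((9, -9), (-11, -2)) = 21.1896
d((9, -9), (10, -8)) = 1.4142 <-- minimum
d((-11, -19), (-16, 12)) = 31.4006
d((-11, -19), (-11, -2)) = 17.0
d((-11, -19), (10, -8)) = 23.7065
d((-16, 12), (-11, -2)) = 14.8661
d((-16, 12), (10, -8)) = 32.8024
d((-11, -2), (10, -8)) = 21.8403

Closest pair: (9, -9) and (10, -8) with distance 1.4142

The closest pair is (9, -9) and (10, -8) with Euclidean distance 1.4142. For 6 points, brute-force pairwise comparison is shown above. For large n, the divide-and-conquer algorithm (sort by x, recurse on halves, check the dividing strip) achieves O(n log n).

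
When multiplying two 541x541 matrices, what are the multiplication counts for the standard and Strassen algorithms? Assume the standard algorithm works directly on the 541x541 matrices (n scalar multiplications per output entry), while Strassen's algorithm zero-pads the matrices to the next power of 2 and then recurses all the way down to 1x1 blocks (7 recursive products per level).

Matrix multiplication for 541x541 matrices:

Strassen's algorithm requires power-of-2 dimensions. Pad 541x541 to 1024x1024 (next power of 2).

Standard algorithm: 541^3 = 158340421 multiplications
Strassen's algorithm: 7^(log2(1024)) = 7^10 = 282475249 multiplications
Difference: 158340421 - 282475249 = -124134828 (Strassen uses MORE here due to padding overhead — for small or just-over-power-of-2 n, padding can outweigh the per-level savings)

Standard: 158340421 multiplications (541^3). Strassen: 282475249 multiplications (7^10, after padding to 1024x1024). Strassen reduces 8 recursive multiplications to 7 at each level.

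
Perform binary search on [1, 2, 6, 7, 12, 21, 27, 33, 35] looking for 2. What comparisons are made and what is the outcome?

Binary search for 2 in [1, 2, 6, 7, 12, 21, 27, 33, 35]:

lo=0, hi=8, mid=4, arr[mid]=12 -> 12 > 2, search left half
lo=0, hi=3, mid=1, arr[mid]=2 -> Found target at index 1!

Binary search finds 2 at index 1 after 2 comparisons. The search repeatedly halves the search space by comparing with the middle element.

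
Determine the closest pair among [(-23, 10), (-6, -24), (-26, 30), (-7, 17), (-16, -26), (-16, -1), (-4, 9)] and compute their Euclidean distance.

Computing all pairwise distances among 7 points:

d((-23, 10), (-6, -24)) = 38.0132
d((-23, 10), (-26, 30)) = 20.2237
d((-23, 10), (-7, 17)) = 17.4642
d((-23, 10), (-16, -26)) = 36.6742
d((-23, 10), (-16, -1)) = 13.0384
d((-23, 10), (-4, 9)) = 19.0263
d((-6, -24), (-26, 30)) = 57.5847
d((-6, -24), (-7, 17)) = 41.0122
d((-6, -24), (-16, -26)) = 10.198
d((-6, -24), (-16, -1)) = 25.0799
d((-6, -24), (-4, 9)) = 33.0606
d((-26, 30), (-7, 17)) = 23.0217
d((-26, 30), (-16, -26)) = 56.8859
d((-26, 30), (-16, -1)) = 32.573
d((-26, 30), (-4, 9)) = 30.4138
d((-7, 17), (-16, -26)) = 43.9318
d((-7, 17), (-16, -1)) = 20.1246
d((-7, 17), (-4, 9)) = 8.544 <-- minimum
d((-16, -26), (-16, -1)) = 25.0
d((-16, -26), (-4, 9)) = 37.0
d((-16, -1), (-4, 9)) = 15.6205

Closest pair: (-7, 17) and (-4, 9) with distance 8.544

The closest pair is (-7, 17) and (-4, 9) with Euclidean distance 8.544. For 7 points, brute-force pairwise comparison is shown above. For large n, the divide-and-conquer algorithm (sort by x, recurse on halves, check the dividing strip) achieves O(n log n).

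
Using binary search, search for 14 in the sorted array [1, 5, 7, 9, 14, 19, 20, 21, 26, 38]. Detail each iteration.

Binary search for 14 in [1, 5, 7, 9, 14, 19, 20, 21, 26, 38]:

lo=0, hi=9, mid=4, arr[mid]=14 -> Found target at index 4!

Binary search finds 14 at index 4 after 1 comparisons. The search repeatedly halves the search space by comparing with the middle element.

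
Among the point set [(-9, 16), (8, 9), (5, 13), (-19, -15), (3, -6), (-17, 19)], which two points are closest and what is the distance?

Computing all pairwise distances among 6 points:

d((-9, 16), (8, 9)) = 18.3848
d((-9, 16), (5, 13)) = 14.3178
d((-9, 16), (-19, -15)) = 32.573
d((-9, 16), (3, -6)) = 25.0599
d((-9, 16), (-17, 19)) = 8.544
d((8, 9), (5, 13)) = 5.0 <-- minimum
d((8, 9), (-19, -15)) = 36.1248
d((8, 9), (3, -6)) = 15.8114
d((8, 9), (-17, 19)) = 26.9258
d((5, 13), (-19, -15)) = 36.8782
d((5, 13), (3, -6)) = 19.105
d((5, 13), (-17, 19)) = 22.8035
d((-19, -15), (3, -6)) = 23.7697
d((-19, -15), (-17, 19)) = 34.0588
d((3, -6), (-17, 19)) = 32.0156

Closest pair: (8, 9) and (5, 13) with distance 5.0

The closest pair is (8, 9) and (5, 13) with Euclidean distance 5.0. For 6 points, brute-force pairwise comparison is shown above. For large n, the divide-and-conquer algorithm (sort by x, recurse on halves, check the dividing strip) achieves O(n log n).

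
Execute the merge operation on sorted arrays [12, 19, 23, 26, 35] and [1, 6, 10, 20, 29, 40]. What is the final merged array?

Merging process:

Compare 12 vs 1: take 1 from right. Merged: [1]
Compare 12 vs 6: take 6 from right. Merged: [1, 6]
Compare 12 vs 10: take 10 from right. Merged: [1, 6, 10]
Compare 12 vs 20: take 12 from left. Merged: [1, 6, 10, 12]
Compare 19 vs 20: take 19 from left. Merged: [1, 6, 10, 12, 19]
Compare 23 vs 20: take 20 from right. Merged: [1, 6, 10, 12, 19, 20]
Compare 23 vs 29: take 23 from left. Merged: [1, 6, 10, 12, 19, 20, 23]
Compare 26 vs 29: take 26 from left. Merged: [1, 6, 10, 12, 19, 20, 23, 26]
Compare 35 vs 29: take 29 from right. Merged: [1, 6, 10, 12, 19, 20, 23, 26, 29]
Compare 35 vs 40: take 35 from left. Merged: [1, 6, 10, 12, 19, 20, 23, 26, 29, 35]
Append remaining from right: [40]. Merged: [1, 6, 10, 12, 19, 20, 23, 26, 29, 35, 40]

Final merged array: [1, 6, 10, 12, 19, 20, 23, 26, 29, 35, 40]
Total comparisons: 10

The merged array is [1, 6, 10, 12, 19, 20, 23, 26, 29, 35, 40], requiring 10 comparisons. The merge step runs in O(n) time where n is the total number of elements.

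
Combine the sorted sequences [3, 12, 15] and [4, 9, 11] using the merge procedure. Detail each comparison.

Merging process:

Compare 3 vs 4: take 3 from left. Merged: [3]
Compare 12 vs 4: take 4 from right. Merged: [3, 4]
Compare 12 vs 9: take 9 from right. Merged: [3, 4, 9]
Compare 12 vs 11: take 11 from right. Merged: [3, 4, 9, 11]
Append remaining from left: [12, 15]. Merged: [3, 4, 9, 11, 12, 15]

Final merged array: [3, 4, 9, 11, 12, 15]
Total comparisons: 4

The merged array is [3, 4, 9, 11, 12, 15], requiring 4 comparisons. The merge step runs in O(n) time where n is the total number of elements.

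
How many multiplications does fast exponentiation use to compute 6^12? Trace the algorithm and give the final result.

Computing 6^12 by squaring (build up from 6^1; each line after the first costs one multiplication):

6^1 = 6
6^2 = (6^1)^2 = 6^2 = 36
6^3 = 6 * 6^2 = 6 * 36 = 216
6^6 = (6^3)^2 = 216^2 = 46656
6^12 = (6^6)^2 = 46656^2 = 2176782336

Result: 2176782336
Multiplications needed: 4 (4 lines after 6^1)

6^12 = 2176782336. Using exponentiation by squaring, this requires 4 multiplications. The key idea: if the exponent is even, square the half-power; if odd, multiply by the base once.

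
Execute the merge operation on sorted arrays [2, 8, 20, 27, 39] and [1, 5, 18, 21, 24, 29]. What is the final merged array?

Merging process:

Compare 2 vs 1: take 1 from right. Merged: [1]
Compare 2 vs 5: take 2 from left. Merged: [1, 2]
Compare 8 vs 5: take 5 from right. Merged: [1, 2, 5]
Compare 8 vs 18: take 8 from left. Merged: [1, 2, 5, 8]
Compare 20 vs 18: take 18 from right. Merged: [1, 2, 5, 8, 18]
Compare 20 vs 21: take 20 from left. Merged: [1, 2, 5, 8, 18, 20]
Compare 27 vs 21: take 21 from right. Merged: [1, 2, 5, 8, 18, 20, 21]
Compare 27 vs 24: take 24 from right. Merged: [1, 2, 5, 8, 18, 20, 21, 24]
Compare 27 vs 29: take 27 from left. Merged: [1, 2, 5, 8, 18, 20, 21, 24, 27]
Compare 39 vs 29: take 29 from right. Merged: [1, 2, 5, 8, 18, 20, 21, 24, 27, 29]
Append remaining from left: [39]. Merged: [1, 2, 5, 8, 18, 20, 21, 24, 27, 29, 39]

Final merged array: [1, 2, 5, 8, 18, 20, 21, 24, 27, 29, 39]
Total comparisons: 10

The merged array is [1, 2, 5, 8, 18, 20, 21, 24, 27, 29, 39], requiring 10 comparisons. The merge step runs in O(n) time where n is the total number of elements.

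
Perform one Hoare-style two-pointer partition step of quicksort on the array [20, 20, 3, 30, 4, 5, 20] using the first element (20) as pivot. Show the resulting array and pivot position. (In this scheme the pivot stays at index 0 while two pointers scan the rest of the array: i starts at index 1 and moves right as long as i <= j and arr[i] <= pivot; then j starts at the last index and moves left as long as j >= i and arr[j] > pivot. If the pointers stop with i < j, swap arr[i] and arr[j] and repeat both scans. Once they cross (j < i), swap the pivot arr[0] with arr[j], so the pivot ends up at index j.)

Hoare-style two-pointer partition with pivot = 20:

Initial array: [20, 20, 3, 30, 4, 5, 20]

Pointers start at i = 1, j = 6.
i stops at index 3 (arr[3]=30 > 20), j stops at index 6 (arr[6]=20 <= 20): swap arr[3] and arr[6], array becomes [20, 20, 3, 20, 4, 5, 30]
i ends at 6, j ends at 5: the pointers have crossed (j < i), so scanning stops.

Swap pivot arr[0] with arr[5] to place pivot at position 5: [5, 20, 3, 20, 4, 20, 30]
Pivot position: 5

After partitioning with pivot 20, the array becomes [5, 20, 3, 20, 4, 20, 30]. The pivot is placed at index 5. All elements to the left of the pivot are <= 20, and all elements to the right are > 20.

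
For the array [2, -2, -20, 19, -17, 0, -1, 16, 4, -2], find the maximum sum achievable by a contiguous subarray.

Using Kadane's algorithm on [2, -2, -20, 19, -17, 0, -1, 16, 4, -2]:

Scanning through the array:
Position 1 (value -2): max_ending_here = 0, max_so_far = 2
Position 2 (value -20): max_ending_here = -20, max_so_far = 2
Position 3 (value 19): max_ending_here = 19, max_so_far = 19
Position 4 (value -17): max_ending_here = 2, max_so_far = 19
Position 5 (value 0): max_ending_here = 2, max_so_far = 19
Position 6 (value -1): max_ending_here = 1, max_so_far = 19
Position 7 (value 16): max_ending_here = 17, max_so_far = 19
Position 8 (value 4): max_ending_here = 21, max_so_far = 21
Position 9 (value -2): max_ending_here = 19, max_so_far = 21

Maximum subarray: [19, -17, 0, -1, 16, 4]
Maximum sum: 21

The maximum subarray is [19, -17, 0, -1, 16, 4] with sum 21. This subarray runs from index 3 to index 8.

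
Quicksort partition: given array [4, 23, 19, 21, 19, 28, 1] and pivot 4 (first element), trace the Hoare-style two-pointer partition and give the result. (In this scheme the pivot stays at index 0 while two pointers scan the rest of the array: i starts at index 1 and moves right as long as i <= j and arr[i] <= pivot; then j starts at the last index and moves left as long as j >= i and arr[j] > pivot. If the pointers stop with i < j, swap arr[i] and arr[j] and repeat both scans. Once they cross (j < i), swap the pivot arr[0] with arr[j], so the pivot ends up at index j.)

Hoare-style two-pointer partition with pivot = 4:

Initial array: [4, 23, 19, 21, 19, 28, 1]

Pointers start at i = 1, j = 6.
i stops at index 1 (arr[1]=23 > 4), j stops at index 6 (arr[6]=1 <= 4): swap arr[1] and arr[6], array becomes [4, 1, 19, 21, 19, 28, 23]
i ends at 2, j ends at 1: the pointers have crossed (j < i), so scanning stops.

Swap pivot arr[0] with arr[1] to place pivot at position 1: [1, 4, 19, 21, 19, 28, 23]
Pivot position: 1

After partitioning with pivot 4, the array becomes [1, 4, 19, 21, 19, 28, 23]. The pivot is placed at index 1. All elements to the left of the pivot are <= 4, and all elements to the right are > 4.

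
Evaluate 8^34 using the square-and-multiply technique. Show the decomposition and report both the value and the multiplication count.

Computing 8^34 by squaring (build up from 8^1; each line after the first costs one multiplication):

8^1 = 8
8^2 = (8^1)^2 = 8^2 = 64
8^4 = (8^2)^2 = 64^2 = 4096
8^8 = (8^4)^2 = 4096^2 = 16777216
8^16 = (8^8)^2 = 16777216^2 = 281474976710656
8^17 = 8 * 8^16 = 8 * 281474976710656 = 2251799813685248
8^34 = (8^17)^2 = 2251799813685248^2 = 5070602400912917605986812821504

Result: 5070602400912917605986812821504
Multiplications needed: 6 (6 lines after 8^1)

8^34 = 5070602400912917605986812821504. Using exponentiation by squaring, this requires 6 multiplications. The key idea: if the exponent is even, square the half-power; if odd, multiply by the base once.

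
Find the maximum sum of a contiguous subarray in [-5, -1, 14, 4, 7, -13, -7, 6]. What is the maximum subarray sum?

Using Kadane's algorithm on [-5, -1, 14, 4, 7, -13, -7, 6]:

Scanning through the array:
Position 1 (value -1): max_ending_here = -1, max_so_far = -1
Position 2 (value 14): max_ending_here = 14, max_so_far = 14
Position 3 (value 4): max_ending_here = 18, max_so_far = 18
Position 4 (value 7): max_ending_here = 25, max_so_far = 25
Position 5 (value -13): max_ending_here = 12, max_so_far = 25
Position 6 (value -7): max_ending_here = 5, max_so_far = 25
Position 7 (value 6): max_ending_here = 11, max_so_far = 25

Maximum subarray: [14, 4, 7]
Maximum sum: 25

The maximum subarray is [14, 4, 7] with sum 25. This subarray runs from index 2 to index 4.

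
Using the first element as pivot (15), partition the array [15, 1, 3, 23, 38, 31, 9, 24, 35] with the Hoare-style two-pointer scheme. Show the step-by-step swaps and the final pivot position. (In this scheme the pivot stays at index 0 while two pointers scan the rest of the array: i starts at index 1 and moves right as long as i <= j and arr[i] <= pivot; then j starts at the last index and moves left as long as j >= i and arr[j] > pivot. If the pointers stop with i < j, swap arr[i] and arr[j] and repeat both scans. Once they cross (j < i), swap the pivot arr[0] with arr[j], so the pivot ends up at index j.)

Hoare-style two-pointer partition with pivot = 15:

Initial array: [15, 1, 3, 23, 38, 31, 9, 24, 35]

Pointers start at i = 1, j = 8.
i stops at index 3 (arr[3]=23 > 15), j stops at index 6 (arr[6]=9 <= 15): swap arr[3] and arr[6], array becomes [15, 1, 3, 9, 38, 31, 23, 24, 35]
i ends at 4, j ends at 3: the pointers have crossed (j < i), so scanning stops.

Swap pivot arr[0] with arr[3] to place pivot at position 3: [9, 1, 3, 15, 38, 31, 23, 24, 35]
Pivot position: 3

After partitioning with pivot 15, the array becomes [9, 1, 3, 15, 38, 31, 23, 24, 35]. The pivot is placed at index 3. All elements to the left of the pivot are <= 15, and all elements to the right are > 15.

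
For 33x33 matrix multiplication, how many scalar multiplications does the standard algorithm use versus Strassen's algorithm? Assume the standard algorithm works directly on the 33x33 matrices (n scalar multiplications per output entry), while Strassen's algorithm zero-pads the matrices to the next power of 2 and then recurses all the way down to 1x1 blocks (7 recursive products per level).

Matrix multiplication for 33x33 matrices:

Strassen's algorithm requires power-of-2 dimensions. Pad 33x33 to 64x64 (next power of 2).

Standard algorithm: 33^3 = 35937 multiplications
Strassen's algorithm: 7^(log2(64)) = 7^6 = 117649 multiplications
Difference: 35937 - 117649 = -81712 (Strassen uses MORE here due to padding overhead — for small or just-over-power-of-2 n, padding can outweigh the per-level savings)

Standard: 35937 multiplications (33^3). Strassen: 117649 multiplications (7^6, after padding to 64x64). Strassen reduces 8 recursive multiplications to 7 at each level.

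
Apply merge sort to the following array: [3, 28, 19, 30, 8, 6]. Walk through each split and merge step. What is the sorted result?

Merge sort trace:

Split: [3, 28, 19, 30, 8, 6] -> [3, 28, 19] and [30, 8, 6]
  Split: [3, 28, 19] -> [3] and [28, 19]
    Split: [28, 19] -> [28] and [19]
    Merge: [28] + [19] -> [19, 28]
  Merge: [3] + [19, 28] -> [3, 19, 28]
  Split: [30, 8, 6] -> [30] and [8, 6]
    Split: [8, 6] -> [8] and [6]
    Merge: [8] + [6] -> [6, 8]
  Merge: [30] + [6, 8] -> [6, 8, 30]
Merge: [3, 19, 28] + [6, 8, 30] -> [3, 6, 8, 19, 28, 30]

Final sorted array: [3, 6, 8, 19, 28, 30]

The merge sort proceeds by recursively splitting the array and merging sorted halves.
After all merges, the sorted array is [3, 6, 8, 19, 28, 30].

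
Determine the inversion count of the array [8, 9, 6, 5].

Finding inversions in [8, 9, 6, 5]:

(0, 2): arr[0]=8 > arr[2]=6
(0, 3): arr[0]=8 > arr[3]=5
(1, 2): arr[1]=9 > arr[2]=6
(1, 3): arr[1]=9 > arr[3]=5
(2, 3): arr[2]=6 > arr[3]=5

Total inversions: 5

The array has 5 inversion(s): (0,2), (0,3), (1,2), (1,3), (2,3). Each pair (i,j) satisfies i < j and arr[i] > arr[j].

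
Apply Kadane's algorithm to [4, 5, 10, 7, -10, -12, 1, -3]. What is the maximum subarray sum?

Using Kadane's algorithm on [4, 5, 10, 7, -10, -12, 1, -3]:

Scanning through the array:
Position 1 (value 5): max_ending_here = 9, max_so_far = 9
Position 2 (value 10): max_ending_here = 19, max_so_far = 19
Position 3 (value 7): max_ending_here = 26, max_so_far = 26
Position 4 (value -10): max_ending_here = 16, max_so_far = 26
Position 5 (value -12): max_ending_here = 4, max_so_far = 26
Position 6 (value 1): max_ending_here = 5, max_so_far = 26
Position 7 (value -3): max_ending_here = 2, max_so_far = 26

Maximum subarray: [4, 5, 10, 7]
Maximum sum: 26

The maximum subarray is [4, 5, 10, 7] with sum 26. This subarray runs from index 0 to index 3.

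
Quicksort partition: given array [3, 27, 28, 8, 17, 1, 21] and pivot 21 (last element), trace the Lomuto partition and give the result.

Lomuto partition with pivot = 21:

Initial array: [3, 27, 28, 8, 17, 1, 21]

arr[0]=3 <= 21: swap with position 0, array becomes [3, 27, 28, 8, 17, 1, 21]
arr[1]=27 > 21: no swap
arr[2]=28 > 21: no swap
arr[3]=8 <= 21: swap with position 1, array becomes [3, 8, 28, 27, 17, 1, 21]
arr[4]=17 <= 21: swap with position 2, array becomes [3, 8, 17, 27, 28, 1, 21]
arr[5]=1 <= 21: swap with position 3, array becomes [3, 8, 17, 1, 28, 27, 21]

Place pivot at position 4: [3, 8, 17, 1, 21, 27, 28]
Pivot position: 4

After partitioning with pivot 21, the array becomes [3, 8, 17, 1, 21, 27, 28]. The pivot is placed at index 4. All elements to the left of the pivot are <= 21, and all elements to the right are > 21.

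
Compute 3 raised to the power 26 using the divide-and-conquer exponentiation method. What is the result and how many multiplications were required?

Computing 3^26 by squaring (build up from 3^1; each line after the first costs one multiplication):

3^1 = 3
3^2 = (3^1)^2 = 3^2 = 9
3^3 = 3 * 3^2 = 3 * 9 = 27
3^6 = (3^3)^2 = 27^2 = 729
3^12 = (3^6)^2 = 729^2 = 531441
3^13 = 3 * 3^12 = 3 * 531441 = 1594323
3^26 = (3^13)^2 = 1594323^2 = 2541865828329

Result: 2541865828329
Multiplications needed: 6 (6 lines after 3^1)

3^26 = 2541865828329. Using exponentiation by squaring, this requires 6 multiplications. The key idea: if the exponent is even, square the half-power; if odd, multiply by the base once.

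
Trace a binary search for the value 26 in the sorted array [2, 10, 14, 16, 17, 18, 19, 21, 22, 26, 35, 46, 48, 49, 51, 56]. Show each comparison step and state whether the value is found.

Binary search for 26 in [2, 10, 14, 16, 17, 18, 19, 21, 22, 26, 35, 46, 48, 49, 51, 56]:

lo=0, hi=15, mid=7, arr[mid]=21 -> 21 < 26, search right half
lo=8, hi=15, mid=11, arr[mid]=46 -> 46 > 26, search left half
lo=8, hi=10, mid=9, arr[mid]=26 -> Found target at index 9!

Binary search finds 26 at index 9 after 3 comparisons. The search repeatedly halves the search space by comparing with the middle element.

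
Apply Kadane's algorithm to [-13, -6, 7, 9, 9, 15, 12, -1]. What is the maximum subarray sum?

Using Kadane's algorithm on [-13, -6, 7, 9, 9, 15, 12, -1]:

Scanning through the array:
Position 1 (value -6): max_ending_here = -6, max_so_far = -6
Position 2 (value 7): max_ending_here = 7, max_so_far = 7
Position 3 (value 9): max_ending_here = 16, max_so_far = 16
Position 4 (value 9): max_ending_here = 25, max_so_far = 25
Position 5 (value 15): max_ending_here = 40, max_so_far = 40
Position 6 (value 12): max_ending_here = 52, max_so_far = 52
Position 7 (value -1): max_ending_here = 51, max_so_far = 52

Maximum subarray: [7, 9, 9, 15, 12]
Maximum sum: 52

The maximum subarray is [7, 9, 9, 15, 12] with sum 52. This subarray runs from index 2 to index 6.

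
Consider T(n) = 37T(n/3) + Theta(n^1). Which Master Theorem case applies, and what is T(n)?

Master Theorem for T(n) = 37T(n/3) + O(n^1):

a = 37, b = 3, c = 1
log_b(a) = log_3(37) = 3.2868

Case 1: c = 1 < log_3(37) = 3.2868
T(n) = O(n^(log_3 37))

For T(n) = 37T(n/3) + O(n^1): log_3(37) = 3.2868. This is Case 1 of the Master Theorem (c < log_b(a), work dominated by leaves), giving O(n^(log_3 37)).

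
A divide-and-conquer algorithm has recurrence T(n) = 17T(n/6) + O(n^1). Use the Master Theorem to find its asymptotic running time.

Master Theorem for T(n) = 17T(n/6) + O(n^1):

a = 17, b = 6, c = 1
log_b(a) = log_6(17) = 1.5812

Case 1: c = 1 < log_6(17) = 1.5812
T(n) = O(n^(log_6 17))

For T(n) = 17T(n/6) + O(n^1): log_6(17) = 1.5812. This is Case 1 of the Master Theorem (c < log_b(a), work dominated by leaves), giving O(n^(log_6 17)).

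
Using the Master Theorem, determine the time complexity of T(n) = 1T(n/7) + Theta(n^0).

Master Theorem for T(n) = 1T(n/7) + O(n^0):

a = 1, b = 7, c = 0
log_b(a) = log_7(1) = 0.0000

Case 2: c = 0 = log_7(1) = 0.0000
T(n) = O(n^0 log n) = O(log n)

For T(n) = 1T(n/7) + O(n^0): log_7(1) = 0.0000. This is Case 2 of the Master Theorem (c = log_b(a), equal work at all levels), giving O(log n).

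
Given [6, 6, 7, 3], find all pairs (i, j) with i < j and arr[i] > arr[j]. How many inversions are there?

Finding inversions in [6, 6, 7, 3]:

(0, 3): arr[0]=6 > arr[3]=3
(1, 3): arr[1]=6 > arr[3]=3
(2, 3): arr[2]=7 > arr[3]=3

Total inversions: 3

The array has 3 inversion(s): (0,3), (1,3), (2,3). Each pair (i,j) satisfies i < j and arr[i] > arr[j].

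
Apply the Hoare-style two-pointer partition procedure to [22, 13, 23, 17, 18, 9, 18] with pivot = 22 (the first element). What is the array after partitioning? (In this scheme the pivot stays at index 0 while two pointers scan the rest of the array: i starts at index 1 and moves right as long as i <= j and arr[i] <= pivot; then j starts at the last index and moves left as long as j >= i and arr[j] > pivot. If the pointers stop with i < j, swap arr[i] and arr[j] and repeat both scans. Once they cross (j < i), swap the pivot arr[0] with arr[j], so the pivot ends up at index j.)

Hoare-style two-pointer partition with pivot = 22:

Initial array: [22, 13, 23, 17, 18, 9, 18]

Pointers start at i = 1, j = 6.
i stops at index 2 (arr[2]=23 > 22), j stops at index 6 (arr[6]=18 <= 22): swap arr[2] and arr[6], array becomes [22, 13, 18, 17, 18, 9, 23]
i ends at 6, j ends at 5: the pointers have crossed (j < i), so scanning stops.

Swap pivot arr[0] with arr[5] to place pivot at position 5: [9, 13, 18, 17, 18, 22, 23]
Pivot position: 5

After partitioning with pivot 22, the array becomes [9, 13, 18, 17, 18, 22, 23]. The pivot is placed at index 5. All elements to the left of the pivot are <= 22, and all elements to the right are > 22.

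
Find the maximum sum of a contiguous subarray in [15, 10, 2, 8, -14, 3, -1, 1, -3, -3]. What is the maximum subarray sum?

Using Kadane's algorithm on [15, 10, 2, 8, -14, 3, -1, 1, -3, -3]:

Scanning through the array:
Position 1 (value 10): max_ending_here = 25, max_so_far = 25
Position 2 (value 2): max_ending_here = 27, max_so_far = 27
Position 3 (value 8): max_ending_here = 35, max_so_far = 35
Position 4 (value -14): max_ending_here = 21, max_so_far = 35
Position 5 (value 3): max_ending_here = 24, max_so_far = 35
Position 6 (value -1): max_ending_here = 23, max_so_far = 35
Position 7 (value 1): max_ending_here = 24, max_so_far = 35
Position 8 (value -3): max_ending_here = 21, max_so_far = 35
Position 9 (value -3): max_ending_here = 18, max_so_far = 35

Maximum subarray: [15, 10, 2, 8]
Maximum sum: 35

The maximum subarray is [15, 10, 2, 8] with sum 35. This subarray runs from index 0 to index 3.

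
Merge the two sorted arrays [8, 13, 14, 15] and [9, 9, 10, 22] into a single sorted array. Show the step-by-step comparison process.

Merging process:

Compare 8 vs 9: take 8 from left. Merged: [8]
Compare 13 vs 9: take 9 from right. Merged: [8, 9]
Compare 13 vs 9: take 9 from right. Merged: [8, 9, 9]
Compare 13 vs 10: take 10 from right. Merged: [8, 9, 9, 10]
Compare 13 vs 22: take 13 from left. Merged: [8, 9, 9, 10, 13]
Compare 14 vs 22: take 14 from left. Merged: [8, 9, 9, 10, 13, 14]
Compare 15 vs 22: take 15 from left. Merged: [8, 9, 9, 10, 13, 14, 15]
Append remaining from right: [22]. Merged: [8, 9, 9, 10, 13, 14, 15, 22]

Final merged array: [8, 9, 9, 10, 13, 14, 15, 22]
Total comparisons: 7

The merged array is [8, 9, 9, 10, 13, 14, 15, 22], requiring 7 comparisons. The merge step runs in O(n) time where n is the total number of elements.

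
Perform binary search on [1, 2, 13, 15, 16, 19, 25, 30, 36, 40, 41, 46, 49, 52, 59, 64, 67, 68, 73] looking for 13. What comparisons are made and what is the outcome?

Binary search for 13 in [1, 2, 13, 15, 16, 19, 25, 30, 36, 40, 41, 46, 49, 52, 59, 64, 67, 68, 73]:

lo=0, hi=18, mid=9, arr[mid]=40 -> 40 > 13, search left half
lo=0, hi=8, mid=4, arr[mid]=16 -> 16 > 13, search left half
lo=0, hi=3, mid=1, arr[mid]=2 -> 2 < 13, search right half
lo=2, hi=3, mid=2, arr[mid]=13 -> Found target at index 2!

Binary search finds 13 at index 2 after 4 comparisons. The search repeatedly halves the search space by comparing with the middle element.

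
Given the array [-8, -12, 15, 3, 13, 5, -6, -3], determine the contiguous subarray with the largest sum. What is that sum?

Using Kadane's algorithm on [-8, -12, 15, 3, 13, 5, -6, -3]:

Scanning through the array:
Position 1 (value -12): max_ending_here = -12, max_so_far = -8
Position 2 (value 15): max_ending_here = 15, max_so_far = 15
Position 3 (value 3): max_ending_here = 18, max_so_far = 18
Position 4 (value 13): max_ending_here = 31, max_so_far = 31
Position 5 (value 5): max_ending_here = 36, max_so_far = 36
Position 6 (value -6): max_ending_here = 30, max_so_far = 36
Position 7 (value -3): max_ending_here = 27, max_so_far = 36

Maximum subarray: [15, 3, 13, 5]
Maximum sum: 36

The maximum subarray is [15, 3, 13, 5] with sum 36. This subarray runs from index 2 to index 5.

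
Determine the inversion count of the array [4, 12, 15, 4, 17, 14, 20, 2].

Finding inversions in [4, 12, 15, 4, 17, 14, 20, 2]:

(0, 7): arr[0]=4 > arr[7]=2
(1, 3): arr[1]=12 > arr[3]=4
(1, 7): arr[1]=12 > arr[7]=2
(2, 3): arr[2]=15 > arr[3]=4
(2, 5): arr[2]=15 > arr[5]=14
(2, 7): arr[2]=15 > arr[7]=2
(3, 7): arr[3]=4 > arr[7]=2
(4, 5): arr[4]=17 > arr[5]=14
(4, 7): arr[4]=17 > arr[7]=2
(5, 7): arr[5]=14 > arr[7]=2
(6, 7): arr[6]=20 > arr[7]=2

Total inversions: 11

The array has 11 inversion(s): (0,7), (1,3), (1,7), (2,3), (2,5), (2,7), (3,7), (4,5), (4,7), (5,7), (6,7). Each pair (i,j) satisfies i < j and arr[i] > arr[j].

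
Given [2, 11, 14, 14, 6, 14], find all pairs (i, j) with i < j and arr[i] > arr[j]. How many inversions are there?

Finding inversions in [2, 11, 14, 14, 6, 14]:

(1, 4): arr[1]=11 > arr[4]=6
(2, 4): arr[2]=14 > arr[4]=6
(3, 4): arr[3]=14 > arr[4]=6

Total inversions: 3

The array has 3 inversion(s): (1,4), (2,4), (3,4). Each pair (i,j) satisfies i < j and arr[i] > arr[j].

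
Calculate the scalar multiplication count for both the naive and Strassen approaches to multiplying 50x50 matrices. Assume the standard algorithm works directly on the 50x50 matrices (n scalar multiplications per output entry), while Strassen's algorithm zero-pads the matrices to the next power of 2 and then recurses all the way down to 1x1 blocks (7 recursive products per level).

Matrix multiplication for 50x50 matrices:

Strassen's algorithm requires power-of-2 dimensions. Pad 50x50 to 64x64 (next power of 2).

Standard algorithm: 50^3 = 125000 multiplications
Strassen's algorithm: 7^(log2(64)) = 7^6 = 117649 multiplications
Savings: 125000 - 117649 = 7351 multiplications

Standard: 125000 multiplications (50^3). Strassen: 117649 multiplications (7^6, after padding to 64x64). Strassen reduces 8 recursive multiplications to 7 at each level.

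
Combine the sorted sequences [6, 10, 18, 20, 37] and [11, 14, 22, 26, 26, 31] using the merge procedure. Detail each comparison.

Merging process:

Compare 6 vs 11: take 6 from left. Merged: [6]
Compare 10 vs 11: take 10 from left. Merged: [6, 10]
Compare 18 vs 11: take 11 from right. Merged: [6, 10, 11]
Compare 18 vs 14: take 14 from right. Merged: [6, 10, 11, 14]
Compare 18 vs 22: take 18 from left. Merged: [6, 10, 11, 14, 18]
Compare 20 vs 22: take 20 from left. Merged: [6, 10, 11, 14, 18, 20]
Compare 37 vs 22: take 22 from right. Merged: [6, 10, 11, 14, 18, 20, 22]
Compare 37 vs 26: take 26 from right. Merged: [6, 10, 11, 14, 18, 20, 22, 26]
Compare 37 vs 26: take 26 from right. Merged: [6, 10, 11, 14, 18, 20, 22, 26, 26]
Compare 37 vs 31: take 31 from right. Merged: [6, 10, 11, 14, 18, 20, 22, 26, 26, 31]
Append remaining from left: [37]. Merged: [6, 10, 11, 14, 18, 20, 22, 26, 26, 31, 37]

Final merged array: [6, 10, 11, 14, 18, 20, 22, 26, 26, 31, 37]
Total comparisons: 10

The merged array is [6, 10, 11, 14, 18, 20, 22, 26, 26, 31, 37], requiring 10 comparisons. The merge step runs in O(n) time where n is the total number of elements.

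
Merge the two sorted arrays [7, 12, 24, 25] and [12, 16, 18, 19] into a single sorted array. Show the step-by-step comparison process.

Merging process:

Compare 7 vs 12: take 7 from left. Merged: [7]
Compare 12 vs 12: take 12 from left. Merged: [7, 12]
Compare 24 vs 12: take 12 from right. Merged: [7, 12, 12]
Compare 24 vs 16: take 16 from right. Merged: [7, 12, 12, 16]
Compare 24 vs 18: take 18 from right. Merged: [7, 12, 12, 16, 18]
Compare 24 vs 19: take 19 from right. Merged: [7, 12, 12, 16, 18, 19]
Append remaining from left: [24, 25]. Merged: [7, 12, 12, 16, 18, 19, 24, 25]

Final merged array: [7, 12, 12, 16, 18, 19, 24, 25]
Total comparisons: 6

The merged array is [7, 12, 12, 16, 18, 19, 24, 25], requiring 6 comparisons. The merge step runs in O(n) time where n is the total number of elements.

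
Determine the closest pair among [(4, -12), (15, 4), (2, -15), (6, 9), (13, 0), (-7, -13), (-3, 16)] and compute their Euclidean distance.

Computing all pairwise distances among 7 points:

d((4, -12), (15, 4)) = 19.4165
d((4, -12), (2, -15)) = 3.6056 <-- minimum
d((4, -12), (6, 9)) = 21.095
d((4, -12), (13, 0)) = 15.0
d((4, -12), (-7, -13)) = 11.0454
d((4, -12), (-3, 16)) = 28.8617
d((15, 4), (2, -15)) = 23.0217
d((15, 4), (6, 9)) = 10.2956
d((15, 4), (13, 0)) = 4.4721
d((15, 4), (-7, -13)) = 27.8029
d((15, 4), (-3, 16)) = 21.6333
d((2, -15), (6, 9)) = 24.3311
d((2, -15), (13, 0)) = 18.6011
d((2, -15), (-7, -13)) = 9.2195
d((2, -15), (-3, 16)) = 31.4006
d((6, 9), (13, 0)) = 11.4018
d((6, 9), (-7, -13)) = 25.5539
d((6, 9), (-3, 16)) = 11.4018
d((13, 0), (-7, -13)) = 23.8537
d((13, 0), (-3, 16)) = 22.6274
d((-7, -13), (-3, 16)) = 29.2746

Closest pair: (4, -12) and (2, -15) with distance 3.6056

The closest pair is (4, -12) and (2, -15) with Euclidean distance 3.6056. For 7 points, brute-force pairwise comparison is shown above. For large n, the divide-and-conquer algorithm (sort by x, recurse on halves, check the dividing strip) achieves O(n log n).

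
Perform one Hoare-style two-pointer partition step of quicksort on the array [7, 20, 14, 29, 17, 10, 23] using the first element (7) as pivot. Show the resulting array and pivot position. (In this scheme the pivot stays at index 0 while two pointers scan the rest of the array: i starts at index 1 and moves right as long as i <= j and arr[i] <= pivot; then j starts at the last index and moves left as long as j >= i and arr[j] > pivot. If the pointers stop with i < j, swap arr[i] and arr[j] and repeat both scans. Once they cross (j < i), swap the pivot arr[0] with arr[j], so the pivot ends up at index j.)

Hoare-style two-pointer partition with pivot = 7:

Initial array: [7, 20, 14, 29, 17, 10, 23]

Pointers start at i = 1, j = 6.
i ends at 1, j ends at 0: the pointers have crossed (j < i), so scanning stops.

j = 0, so swapping arr[0] with arr[j] leaves the pivot at position 0: [7, 20, 14, 29, 17, 10, 23]
Pivot position: 0

After partitioning with pivot 7, the array becomes [7, 20, 14, 29, 17, 10, 23]. The pivot is placed at index 0. All elements to the left of the pivot are <= 7, and all elements to the right are > 7.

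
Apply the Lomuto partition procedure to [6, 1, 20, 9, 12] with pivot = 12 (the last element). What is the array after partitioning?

Lomuto partition with pivot = 12:

Initial array: [6, 1, 20, 9, 12]

arr[0]=6 <= 12: swap with position 0, array becomes [6, 1, 20, 9, 12]
arr[1]=1 <= 12: swap with position 1, array becomes [6, 1, 20, 9, 12]
arr[2]=20 > 12: no swap
arr[3]=9 <= 12: swap with position 2, array becomes [6, 1, 9, 20, 12]

Place pivot at position 3: [6, 1, 9, 12, 20]
Pivot position: 3

After partitioning with pivot 12, the array becomes [6, 1, 9, 12, 20]. The pivot is placed at index 3. All elements to the left of the pivot are <= 12, and all elements to the right are > 12.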